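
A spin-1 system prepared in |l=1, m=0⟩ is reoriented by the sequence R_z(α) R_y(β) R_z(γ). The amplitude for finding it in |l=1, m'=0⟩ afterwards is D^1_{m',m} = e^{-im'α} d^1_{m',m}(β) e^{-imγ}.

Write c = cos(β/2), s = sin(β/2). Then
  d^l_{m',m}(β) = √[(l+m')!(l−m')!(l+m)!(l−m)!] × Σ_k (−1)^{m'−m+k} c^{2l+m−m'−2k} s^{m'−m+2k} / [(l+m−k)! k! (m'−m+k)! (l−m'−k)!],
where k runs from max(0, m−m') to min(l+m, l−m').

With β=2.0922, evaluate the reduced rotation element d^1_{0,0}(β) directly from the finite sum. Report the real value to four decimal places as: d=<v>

d^1_{0,0}(β=2.0922) via the finite sum:
Half-angle: c=0.500950, s=0.865476. N=√(1·1·1·1)=1.000000
k∈{0,1} keeps every argument non-negative
  k=0: (−1)^0·1.0000/(1)·0.5010^2·0.8655^0 = +0.250951
  k=1: (−1)^1·1.0000/(1)·0.5010^0·0.8655^2 = -0.749049
d^1_{0,0}(2.0922) = +0.250951 -0.749049 = -0.498098

d=-0.4981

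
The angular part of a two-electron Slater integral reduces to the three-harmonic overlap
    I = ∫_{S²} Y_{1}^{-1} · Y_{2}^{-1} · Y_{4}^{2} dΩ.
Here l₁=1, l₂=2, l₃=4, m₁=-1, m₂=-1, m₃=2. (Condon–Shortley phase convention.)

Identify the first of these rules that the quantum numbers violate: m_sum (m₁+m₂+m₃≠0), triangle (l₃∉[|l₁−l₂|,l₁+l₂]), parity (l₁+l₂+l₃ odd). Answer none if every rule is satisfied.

triangle

m₁+m₂+m₃ = -1 − 1 + 2 = 0  ✓
triangle: need |l₁−l₂| ≤ l₃ ≤ l₁+l₂ = [1,3]; l₃=4 is outside  ✗
parity: l₁+l₂+l₃ = 7 is odd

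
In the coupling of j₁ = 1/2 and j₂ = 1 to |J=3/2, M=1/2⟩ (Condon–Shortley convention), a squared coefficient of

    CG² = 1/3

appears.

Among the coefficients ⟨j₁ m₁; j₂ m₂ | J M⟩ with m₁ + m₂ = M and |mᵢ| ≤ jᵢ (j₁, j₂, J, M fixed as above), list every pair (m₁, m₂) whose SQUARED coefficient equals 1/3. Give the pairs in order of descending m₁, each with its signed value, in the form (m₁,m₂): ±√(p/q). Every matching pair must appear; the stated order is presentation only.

(-1/2,1): +√(1/3)

Admissible pairs with m₁+m₂ = M = 1/2: (-1/2,1), (1/2,0)
  (m₁,m₂)=(1/2,0): CG² = 2/3, CG = +√(2/3)
  (m₁,m₂)=(-1/2,1): CG² = 1/3, CG = +√(1/3)   ← matches the target
Pairs with CG² = 1/3: (-1/2,1): +√(1/3)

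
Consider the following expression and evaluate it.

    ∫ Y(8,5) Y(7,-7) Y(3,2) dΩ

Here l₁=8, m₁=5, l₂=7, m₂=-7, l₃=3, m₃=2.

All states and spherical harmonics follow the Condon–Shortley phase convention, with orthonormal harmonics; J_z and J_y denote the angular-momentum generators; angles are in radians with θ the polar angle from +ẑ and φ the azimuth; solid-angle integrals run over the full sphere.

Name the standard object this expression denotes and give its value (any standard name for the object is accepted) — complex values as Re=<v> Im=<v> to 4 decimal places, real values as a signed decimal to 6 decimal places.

Gaunt coefficient, +0.061743

This is a Gaunt coefficient — the integral of a triple product of spherical harmonics over the sphere.
Rules hold: Σm=0, L=18 even, 1≤3≤15.
N = 17·15·7 = 1785
Δ = 12!·4!·2!/19! = 1/5290740
Racah Σ t=5..7: t=5:−1/7257600 t=6:+1/2073600 t=7:−1/7257600 = 1/4838400
⇒ 3j(8 7 3; 0 0 0)² = 252/20995, sgn -1
Racah Σ t=0..0: t=0:+1/5748019200 = 1/5748019200
⇒ 3j(8 7 3; 5 -7 2)² = 13/5814, sgn -1
4πI² = N·(3j₀)²·(3jₘ)² = 294/6137
I = +1·√(0.0479061/4π) = 0.06174342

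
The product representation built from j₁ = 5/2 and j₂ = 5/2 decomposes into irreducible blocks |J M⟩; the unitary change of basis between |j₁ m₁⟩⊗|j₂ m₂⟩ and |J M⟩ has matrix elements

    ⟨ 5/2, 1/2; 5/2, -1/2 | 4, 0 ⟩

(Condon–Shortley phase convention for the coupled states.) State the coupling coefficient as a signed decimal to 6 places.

triangle: 1!*4!*4!/10! = 576/3628800
(j±m)!: 3!*2!*2!*3!*4!*4! = 82944
prefactor² = (2J+1)*Δ*N² = 20736/175
  k=0: +1/(0!*1!*2!*2!*2!*2!) = 1/16
  k=1: −1/(1!*0!*1!*1!*3!*3!) = -1/36
Σ = 5/144  ⇒  CG² = 20736/175*(5/144)² = 1/7
CG = +√(1/7) = +0.377964

+0.377964  (= +√(1/7))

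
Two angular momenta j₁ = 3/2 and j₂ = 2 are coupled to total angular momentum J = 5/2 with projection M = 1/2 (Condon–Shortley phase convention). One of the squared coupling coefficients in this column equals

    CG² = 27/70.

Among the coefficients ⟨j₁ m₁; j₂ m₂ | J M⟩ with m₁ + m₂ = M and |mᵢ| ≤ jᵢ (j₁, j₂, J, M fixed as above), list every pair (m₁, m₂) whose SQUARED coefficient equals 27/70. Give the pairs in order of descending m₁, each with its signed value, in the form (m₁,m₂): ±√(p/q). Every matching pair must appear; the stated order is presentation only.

Admissible pairs with m₁+m₂ = M = 1/2: (-3/2,2), (-1/2,1), (1/2,0), (3/2,-1)
  (m₁,m₂)=(3/2,-1): CG² = 27/70, CG = +√(27/70)   ← matches the target
  (m₁,m₂)=(1/2,0): CG² = 3/35, CG = +√(3/35)
  (m₁,m₂)=(-1/2,1): CG² = 5/14, CG = −√(5/14)
  (m₁,m₂)=(-3/2,2): CG² = 6/35, CG = −√(6/35)
Pairs with CG² = 27/70: (3/2,-1): +√(27/70)

(3/2,-1): +√(27/70)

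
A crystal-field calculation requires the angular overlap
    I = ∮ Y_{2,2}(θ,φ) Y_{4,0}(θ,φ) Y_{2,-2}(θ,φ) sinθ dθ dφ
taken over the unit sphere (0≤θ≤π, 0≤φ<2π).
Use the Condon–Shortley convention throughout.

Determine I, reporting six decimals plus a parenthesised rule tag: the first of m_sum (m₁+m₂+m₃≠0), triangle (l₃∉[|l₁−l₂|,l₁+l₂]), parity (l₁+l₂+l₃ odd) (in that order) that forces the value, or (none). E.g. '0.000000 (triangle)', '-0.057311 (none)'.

Checks pass: Σm=0; 8 even; l₃=2∈[2,6].
(2·2+1)(2·4+1)(2·2+1) = 225
Δ: 4! 0! 4! / 9! → 1/630
sum: t=2:+1/16 = 1/16
3j²(2 4 2; 0 0 0) = Δ·Π!·Σ² = 2/35  (sign +1)
sum: t=0:+1/576 = 1/576
3j²(2 4 2; 2 0 -2) = Δ·Π!·Σ² = 1/630  (sign +1)
combine: 4πI² = 225·2/35·1/630 = 1/49
take √, sign +1: I = 0.04029926
No selection rule forces the value: the integral is nonzero (none).

0.040299 (none)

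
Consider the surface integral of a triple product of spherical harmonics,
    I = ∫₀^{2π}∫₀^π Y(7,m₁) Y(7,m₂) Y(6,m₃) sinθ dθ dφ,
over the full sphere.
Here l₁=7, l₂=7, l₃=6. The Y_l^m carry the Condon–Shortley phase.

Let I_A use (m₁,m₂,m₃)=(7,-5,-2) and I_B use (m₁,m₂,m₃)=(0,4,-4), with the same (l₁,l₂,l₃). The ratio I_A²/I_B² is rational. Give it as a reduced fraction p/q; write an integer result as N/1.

Shared (l₁,l₂,l₃)=(7,7,6): N and (l;000)² cancel in I_A²/I_B².
A: Δ = 8!·6!·6!/21! = 1/2444321880; Racah Σ t=0..0: t=0:+1/1393459200 = 1/1393459200; ⇒ 3j(7 7 6; 7 -5 -2)² = 11/646, sgn +1
B: Δ = 8!·6!·6!/21! = 1/2444321880; Racah Σ t=5..7: t=5:−1/24883200 t=6:+1/20736000 t=7:−1/174182400 = 1/435456000; ⇒ 3j(7 7 6; 0 4 -4)² = 2/20995, sgn +1
I_A²/I_B² = (11/646)/(2/20995) = 715/4

715/4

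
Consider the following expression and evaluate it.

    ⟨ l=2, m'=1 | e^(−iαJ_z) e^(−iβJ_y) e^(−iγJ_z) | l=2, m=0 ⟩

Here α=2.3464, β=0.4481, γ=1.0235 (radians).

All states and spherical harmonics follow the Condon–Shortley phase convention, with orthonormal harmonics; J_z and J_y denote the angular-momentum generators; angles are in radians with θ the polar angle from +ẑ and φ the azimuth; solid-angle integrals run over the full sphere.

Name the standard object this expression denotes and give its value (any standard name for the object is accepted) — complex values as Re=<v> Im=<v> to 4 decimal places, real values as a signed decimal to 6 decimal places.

Wigner D-matrix element, Re=0.3348 Im=0.3415

This is a Wigner D-matrix element — the rotation-matrix element ⟨l m'| R(α,β,γ) |l m⟩ in the angular-momentum basis.
D^2_{1,0}(2.3464,0.4481,1.0235) = e^{-i·1·2.3464}·d^2_{1,0}(0.4481)·e^{-i·0·1.0235}. Compute d first:
Half-angle: c=0.975006, s=0.222180. N=√(6·1·2·2)=4.898979
The bounds max(0,m−m')=0 and min(l+m,l−m')=1 give 2 terms
  k=0: (−1)^1·4.8990/(2)·0.9750^3·0.2222^1 = -0.504432
  k=1: (−1)^2·4.8990/(2)·0.9750^1·0.2222^3 = +0.026194
d^2_{1,0}(0.4481) = -0.504432 +0.026194 = -0.478238
Attach z-rotation phases: D = e^{-i(1)(2.3464)}·(-0.478238)·e^{-i(0)(1.0235)} = +0.334837+0.341461i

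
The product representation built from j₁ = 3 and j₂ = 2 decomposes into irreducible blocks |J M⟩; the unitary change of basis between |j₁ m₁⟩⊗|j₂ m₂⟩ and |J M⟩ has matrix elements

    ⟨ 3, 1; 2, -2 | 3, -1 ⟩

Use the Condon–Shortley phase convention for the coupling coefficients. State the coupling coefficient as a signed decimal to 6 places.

√[7·2!4!2!/9! · 4!2!0!4!2!4!] = √(512/5)
  +(−1)^0/∏(0,2,2,0,2,2)! = 1/16  (running 1/16)
⟨..|..⟩ = √(512/5)·(1/16) = +0.632456

+√(2/5) = +0.632456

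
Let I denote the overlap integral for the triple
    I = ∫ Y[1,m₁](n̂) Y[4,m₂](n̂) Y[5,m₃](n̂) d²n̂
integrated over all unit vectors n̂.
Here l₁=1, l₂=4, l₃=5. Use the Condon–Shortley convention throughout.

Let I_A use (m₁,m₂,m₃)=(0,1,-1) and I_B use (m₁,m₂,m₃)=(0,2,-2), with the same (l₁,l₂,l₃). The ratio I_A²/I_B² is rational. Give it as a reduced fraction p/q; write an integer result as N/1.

8/7

Shared (l₁,l₂,l₃)=(1,4,5): N and (l;000)² cancel in I_A²/I_B².
A: Δ = 0!·2!·8!/11! = 1/495; Racah Σ t=0..0: t=0:+1/720 = 1/720; ⇒ 3j(1 4 5; 0 1 -1)² = 8/165, sgn +1
B: Δ = 0!·2!·8!/11! = 1/495; Racah Σ t=0..0: t=0:+1/1440 = 1/1440; ⇒ 3j(1 4 5; 0 2 -2)² = 7/165, sgn -1
I_A²/I_B² = (8/165)/(7/165) = 8/7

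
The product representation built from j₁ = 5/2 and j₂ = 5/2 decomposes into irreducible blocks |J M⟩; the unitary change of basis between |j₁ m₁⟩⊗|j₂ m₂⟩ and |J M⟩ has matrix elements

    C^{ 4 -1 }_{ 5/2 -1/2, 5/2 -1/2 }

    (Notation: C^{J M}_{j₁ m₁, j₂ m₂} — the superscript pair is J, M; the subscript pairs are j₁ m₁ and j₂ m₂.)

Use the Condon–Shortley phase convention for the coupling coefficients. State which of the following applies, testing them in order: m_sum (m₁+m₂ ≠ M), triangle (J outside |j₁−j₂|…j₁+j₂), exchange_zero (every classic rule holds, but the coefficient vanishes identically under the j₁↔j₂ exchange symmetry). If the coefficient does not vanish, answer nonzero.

m-sum: m₁+m₂ = -1/2+(-1/2) = -1, M = -1  ✓
triangle: |j₁−j₂| = 0 ≤ J = 4 ≤ j₁+j₂ = 5  ✓
exchange: j₁=j₂ and m₁=m₂, and (−1)^(j₁+j₂−J) = (−1)^1 = −1 forces ⟨j₁m₁;j₂m₂|JM⟩ = −⟨j₂m₂;j₁m₁|JM⟩ = −⟨j₁m₁;j₂m₂|JM⟩ ⇒ the coefficient vanishes identically
Racah sum check: Σ_k collapses to 0 ⇒ CG = 0

exchange_zero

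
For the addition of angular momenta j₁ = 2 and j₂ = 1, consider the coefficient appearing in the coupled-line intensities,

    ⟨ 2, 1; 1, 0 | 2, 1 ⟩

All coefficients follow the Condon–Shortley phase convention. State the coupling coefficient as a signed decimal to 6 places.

+0.408248  (= +√(1/6))

j₁+j₂−J=1  J+j₁−j₂=3  J−j₁+j₂=1  j₁+j₂+J+1=6
(j₁±m₁, j₂±m₂, J±M) = (3,1,1,1,3,1)
P² = 3/2
sum k=0..1:
  [0] +1/2 = 1/2
  [1] −1/6 = -1/6
S = 1/3
C² = P²·S² = 1/6 ; C = +0.408248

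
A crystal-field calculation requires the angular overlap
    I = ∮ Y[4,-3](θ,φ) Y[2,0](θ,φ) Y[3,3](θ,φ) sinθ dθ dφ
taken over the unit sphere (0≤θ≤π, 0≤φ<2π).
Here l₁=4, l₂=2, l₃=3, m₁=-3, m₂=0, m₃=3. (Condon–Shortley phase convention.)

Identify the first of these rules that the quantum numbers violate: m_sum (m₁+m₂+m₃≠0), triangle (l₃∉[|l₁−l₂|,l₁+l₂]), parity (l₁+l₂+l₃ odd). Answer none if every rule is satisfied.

parity

m₁+m₂+m₃ = -3 + 0 + 3 = 0  ✓
triangle: |4−2|=2 ≤ l₃=3 ≤ 4+2=6  ✓
parity: l₁+l₂+l₃ = 9 is odd  ✗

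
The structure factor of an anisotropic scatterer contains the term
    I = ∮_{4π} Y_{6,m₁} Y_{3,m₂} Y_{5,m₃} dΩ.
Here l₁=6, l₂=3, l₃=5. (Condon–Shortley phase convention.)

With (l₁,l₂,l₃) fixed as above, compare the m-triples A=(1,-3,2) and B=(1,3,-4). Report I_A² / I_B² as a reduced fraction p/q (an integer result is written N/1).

Same 6,3,5: normalisation and zero-m 3j drop out of the ratio.
A: Δ: 4! 8! 2! / 15! → 1/675675; sum: t=0:+1/34560 = 1/34560; 3j²(6 3 5; 1 -3 2) = Δ·Π!·Σ² = 7/429  (sign -1)
B: Δ: 4! 8! 2! / 15! → 1/675675; sum: t=4:+1/241920 = 1/241920; 3j²(6 3 5; 1 3 -4) = Δ·Π!·Σ² = 4/1001  (sign -1)
I_A²/I_B² = (7/429)/(4/1001) = 49/12

49/12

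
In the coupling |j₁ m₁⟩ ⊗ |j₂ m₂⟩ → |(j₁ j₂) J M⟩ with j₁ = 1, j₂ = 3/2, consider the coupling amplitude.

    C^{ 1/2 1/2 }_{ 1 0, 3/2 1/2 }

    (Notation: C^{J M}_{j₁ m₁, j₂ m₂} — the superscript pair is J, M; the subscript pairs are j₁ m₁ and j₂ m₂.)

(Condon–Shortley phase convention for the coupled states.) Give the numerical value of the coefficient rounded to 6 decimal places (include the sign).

j₁+j₂−J=2  J+j₁−j₂=0  J−j₁+j₂=1  j₁+j₂+J+1=4
(j₁±m₁, j₂±m₂, J±M) = (1,1,2,1,1,0)
P² = 1/3
sum k=1..1:
  [1] −1/1 = -1
S = -1
C² = P²·S² = 1/3 ; C = -0.577350

-0.577350  (= −√(1/3))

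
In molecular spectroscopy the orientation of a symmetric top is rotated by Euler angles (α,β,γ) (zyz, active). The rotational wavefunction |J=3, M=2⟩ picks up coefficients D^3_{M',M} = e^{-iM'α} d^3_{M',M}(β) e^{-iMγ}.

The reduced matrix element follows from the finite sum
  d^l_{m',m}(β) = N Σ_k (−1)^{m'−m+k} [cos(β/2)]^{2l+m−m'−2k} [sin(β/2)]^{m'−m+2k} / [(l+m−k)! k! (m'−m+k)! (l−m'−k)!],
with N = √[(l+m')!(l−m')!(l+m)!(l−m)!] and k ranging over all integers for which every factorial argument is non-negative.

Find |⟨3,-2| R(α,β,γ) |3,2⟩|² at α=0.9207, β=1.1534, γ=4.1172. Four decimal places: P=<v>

P=0.0808

First d^3_{-2,2}(β=1.1534), then the phase factors e^{-i(-2)α} and e^{-i(2)γ}:
c=cos(1.153400/2)=0.838267, s=sin(1.153400/2)=0.545261; N=√[1·120·120·1]=120.000000
k: max(0,(2)−(-2))=4 … min(3+(2),3−(-2))=5
  k=4: (−1)^0·120.0000/(24)·0.8383^2·0.5453^4 = +0.310564
  k=5: (−1)^1·120.0000/(120)·0.8383^0·0.5453^6 = -0.026280
d^3_{-2,2}(1.1534) = +0.310564 -0.026280 = +0.284284
|D^3_{-2,2}|² = |d^3_{-2,2}(β)|² = (+0.284284)² = 0.080817 (the z-rotation phases have unit modulus)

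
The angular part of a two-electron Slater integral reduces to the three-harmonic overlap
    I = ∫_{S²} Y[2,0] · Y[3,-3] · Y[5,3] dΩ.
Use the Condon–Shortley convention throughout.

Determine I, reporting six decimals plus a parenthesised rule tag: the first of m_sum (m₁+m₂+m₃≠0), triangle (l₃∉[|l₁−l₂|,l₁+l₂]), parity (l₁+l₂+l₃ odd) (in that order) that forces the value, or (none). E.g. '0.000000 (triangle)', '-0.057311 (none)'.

-0.126792 (none)

Checks pass: Σm=0; 10 even; l₃=5∈[1,5].
(2·2+1)(2·3+1)(2·5+1) = 385
Δ: 0! 4! 6! / 11! → 1/2310
sum: t=0:+1/144 = 1/144
3j²(2 3 5; 0 0 0) = Δ·Π!·Σ² = 10/231  (sign -1)
sum: t=0:+1/2880 = 1/2880
3j²(2 3 5; 0 -3 3) = Δ·Π!·Σ² = 2/165  (sign +1)
combine: 4πI² = 385·10/231·2/165 = 20/99
take √, sign -1: I = -0.12679218
No selection rule forces the value: the integral is nonzero (none).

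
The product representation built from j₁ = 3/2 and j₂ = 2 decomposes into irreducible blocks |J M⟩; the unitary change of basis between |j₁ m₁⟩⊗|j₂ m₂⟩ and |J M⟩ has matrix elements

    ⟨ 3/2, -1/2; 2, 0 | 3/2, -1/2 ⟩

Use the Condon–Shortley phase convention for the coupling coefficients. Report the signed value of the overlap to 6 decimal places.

−√(1/5) ≈ -0.447214

j₁+j₂−J=2  J+j₁−j₂=1  J−j₁+j₂=2  j₁+j₂+J+1=6
(j₁±m₁, j₂±m₂, J±M) = (1,2,2,2,1,2)
P² = 16/45
sum k=1..2:
  [1] −1/1 = -1
  [2] +1/4 = 1/4
S = -3/4
C² = P²·S² = 1/5 ; C = -0.447214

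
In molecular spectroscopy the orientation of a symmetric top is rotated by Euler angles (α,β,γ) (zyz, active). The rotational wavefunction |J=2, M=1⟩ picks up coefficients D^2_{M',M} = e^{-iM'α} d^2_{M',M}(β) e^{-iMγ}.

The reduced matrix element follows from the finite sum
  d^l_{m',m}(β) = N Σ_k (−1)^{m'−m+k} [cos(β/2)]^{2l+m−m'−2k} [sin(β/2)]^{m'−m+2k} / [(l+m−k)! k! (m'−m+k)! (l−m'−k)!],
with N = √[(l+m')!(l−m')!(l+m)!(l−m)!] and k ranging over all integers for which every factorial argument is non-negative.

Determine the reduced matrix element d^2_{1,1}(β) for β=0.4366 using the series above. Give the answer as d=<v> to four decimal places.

d^2_{1,1}(β=0.4366) via the finite sum:
c=cos(0.436600/2)=0.976267, s=sin(0.436600/2)=0.216570; N=√[6·1·6·1]=6.000000
k: max(0,(1)−(1))=0 … min(2+(1),2−(1))=1
  k=0: (−1)^0·6.0000/(6)·0.9763^4·0.2166^0 = +0.908394
  k=1: (−1)^1·6.0000/(2)·0.9763^2·0.2166^2 = -0.134108
d^2_{1,1}(0.4366) = +0.908394 -0.134108 = +0.774286

d=0.7743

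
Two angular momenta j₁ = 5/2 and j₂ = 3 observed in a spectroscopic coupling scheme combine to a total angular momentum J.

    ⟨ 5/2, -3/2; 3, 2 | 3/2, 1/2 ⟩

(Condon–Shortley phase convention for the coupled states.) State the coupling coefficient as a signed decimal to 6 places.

−√(1/21) ≈ -0.218218

triangle: 4!·1!·2!/8! = 48/40320
(j±m)!: 1!·4!·5!·1!·2!·1! = 5760
prefactor² = (2J+1)·Δ·N² = 192/7
  k=3: −1/(3!·1!·1!·2!·0!·0!) = -1/12
  k=4: +1/(4!·0!·0!·1!·1!·1!) = 1/24
Σ = -1/24  ⇒  CG² = 192/7·(-1/24)² = 1/21
CG = −√(1/21) = -0.218218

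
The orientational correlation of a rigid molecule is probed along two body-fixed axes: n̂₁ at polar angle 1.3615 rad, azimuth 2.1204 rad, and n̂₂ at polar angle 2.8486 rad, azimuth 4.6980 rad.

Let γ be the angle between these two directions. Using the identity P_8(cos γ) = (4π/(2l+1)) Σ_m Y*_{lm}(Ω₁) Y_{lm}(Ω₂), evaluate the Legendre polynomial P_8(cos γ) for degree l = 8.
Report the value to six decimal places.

-0.217487

Term-by-term m-sum for l=8 (normalisation 4π/17 = 0.739198):
  m=-8: Y*=-0.13408 - 0.41069j  Y=0.00002 + 0.00000j  product -0.00000 - 0.00001j
  m=-7: Y*=-0.23804 + 0.27941j  Y=-0.00003 + 0.00033j  product -0.00008 - 0.00009j
  m=-6: Y*=-0.11481 - 0.01806j  Y=-0.00278 - 0.00024j  product 0.00031 + 0.00008j
  m=-5: Y*=0.13650 + 0.32872j  Y=0.00121 - 0.01677j  product 0.00568 - 0.00189j
  m=-4: Y*=0.00023 - 0.00032j  Y=0.07468 + 0.00430j  product 0.00002 - 0.00002j
  m=-3: Y*=0.33026 + 0.02582j  Y=-0.01038 + 0.24020j  product -0.00963 + 0.07906j
  m=-2: Y*=-0.02378 - 0.04663j  Y=-0.51707 - 0.01488j  product 0.01160 + 0.02446j
  m=-1: Y*=0.16525 - 0.26976j  Y=0.00844 - 0.58627j  product -0.15676 - 0.09915j
  m=+0: Y*=-0.06745 + 0.00000j  Y=-0.05194 + 0.00000j  product 0.00350 + 0.00000j
  m=+1: Y*=-0.16525 - 0.26976j  Y=-0.00844 - 0.58627j  product -0.15676 + 0.09915j
  m=+2: Y*=-0.02378 + 0.04663j  Y=-0.51707 + 0.01488j  product 0.01160 - 0.02446j
  m=+3: Y*=-0.33026 + 0.02582j  Y=0.01038 + 0.24020j  product -0.00963 - 0.07906j
  m=+4: Y*=0.00023 + 0.00032j  Y=0.07468 - 0.00430j  product 0.00002 + 0.00002j
  m=+5: Y*=-0.13650 + 0.32872j  Y=-0.00121 - 0.01677j  product 0.00568 + 0.00189j
  m=+6: Y*=-0.11481 + 0.01806j  Y=-0.00278 + 0.00024j  product 0.00031 - 0.00008j
  m=+7: Y*=0.23804 + 0.27941j  Y=0.00003 + 0.00033j  product -0.00008 + 0.00009j
  m=+8: Y*=-0.13408 + 0.41069j  Y=0.00002 - 0.00000j  product -0.00000 + 0.00001j
Σ over m = -0.29422 + 0.00000j; ×(4π/17) → -0.21749 + 0.00000j. Real part: -0.217487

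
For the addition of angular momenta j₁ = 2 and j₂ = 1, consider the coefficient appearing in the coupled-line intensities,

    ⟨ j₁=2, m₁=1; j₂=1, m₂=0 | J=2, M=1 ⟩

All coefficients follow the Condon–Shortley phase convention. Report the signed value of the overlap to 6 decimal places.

+0.408248

j₁+j₂−J=1  J+j₁−j₂=3  J−j₁+j₂=1  j₁+j₂+J+1=6
(j₁±m₁, j₂±m₂, J±M) = (3,1,1,1,3,1)
P² = 3/2
sum k=0..1:
  [0] +1/2 = 1/2
  [1] −1/6 = -1/6
S = 1/3
C² = P²·S² = 1/6 ; C = +0.408248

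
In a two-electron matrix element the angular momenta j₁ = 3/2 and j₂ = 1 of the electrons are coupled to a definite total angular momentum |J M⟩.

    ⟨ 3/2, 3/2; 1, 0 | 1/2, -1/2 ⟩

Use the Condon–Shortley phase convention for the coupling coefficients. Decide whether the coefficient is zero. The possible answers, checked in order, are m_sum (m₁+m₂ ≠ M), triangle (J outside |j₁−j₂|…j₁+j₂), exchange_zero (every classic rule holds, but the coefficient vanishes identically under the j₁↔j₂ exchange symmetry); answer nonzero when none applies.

m_sum

m-sum: m₁+m₂ = 3/2+0 = 3/2, M = -1/2  ✗ ⇒ coefficient is 0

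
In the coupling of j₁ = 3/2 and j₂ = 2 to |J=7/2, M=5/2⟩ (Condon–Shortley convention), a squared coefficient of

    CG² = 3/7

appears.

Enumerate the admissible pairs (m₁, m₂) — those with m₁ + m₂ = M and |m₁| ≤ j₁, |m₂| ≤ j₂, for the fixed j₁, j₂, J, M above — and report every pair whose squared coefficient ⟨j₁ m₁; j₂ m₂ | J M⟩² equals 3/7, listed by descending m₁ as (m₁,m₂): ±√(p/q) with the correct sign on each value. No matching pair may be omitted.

(1/2,2): +√(3/7)

Admissible pairs with m₁+m₂ = M = 5/2: (1/2,2), (3/2,1)
  (m₁,m₂)=(3/2,1): CG² = 4/7, CG = +√(4/7)
  (m₁,m₂)=(1/2,2): CG² = 3/7, CG = +√(3/7)   ← matches the target
Pairs with CG² = 3/7: (1/2,2): +√(3/7)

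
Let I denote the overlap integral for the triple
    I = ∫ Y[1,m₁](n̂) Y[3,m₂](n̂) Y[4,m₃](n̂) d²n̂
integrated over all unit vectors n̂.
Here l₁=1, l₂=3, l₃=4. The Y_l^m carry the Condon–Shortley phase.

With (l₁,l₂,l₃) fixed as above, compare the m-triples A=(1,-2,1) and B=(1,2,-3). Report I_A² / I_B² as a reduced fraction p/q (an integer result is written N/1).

l's match ⇒ only the (l;m) 3-j factors differ between A and B.
A: triangle coeff Δ(1,3,4) = 1/252; Σ_t [0,0]: t=0:+1/240 = 1/240; (3j)²=1/84 [(1 3 4; 1 -2 1)], sign=-1
B: triangle coeff Δ(1,3,4) = 1/252; Σ_t [0,0]: t=0:+1/240 = 1/240; (3j)²=1/12 [(1 3 4; 1 2 -3)], sign=-1
I_A²/I_B² = (1/84)/(1/12) = 1/7

1/7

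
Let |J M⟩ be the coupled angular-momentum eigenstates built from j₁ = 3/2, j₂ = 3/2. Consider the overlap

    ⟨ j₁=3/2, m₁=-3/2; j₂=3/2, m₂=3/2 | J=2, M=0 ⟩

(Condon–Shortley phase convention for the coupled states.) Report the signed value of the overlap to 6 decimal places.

−√(1/4) ≈ -0.500000

j₁+j₂−J=1  J+j₁−j₂=2  J−j₁+j₂=2  j₁+j₂+J+1=6
(j₁±m₁, j₂±m₂, J±M) = (0,3,3,0,2,2)
P² = 4
sum k=1..1:
  [1] −1/4 = -1/4
S = -1/4
C² = P²·S² = 1/4 ; C = -0.500000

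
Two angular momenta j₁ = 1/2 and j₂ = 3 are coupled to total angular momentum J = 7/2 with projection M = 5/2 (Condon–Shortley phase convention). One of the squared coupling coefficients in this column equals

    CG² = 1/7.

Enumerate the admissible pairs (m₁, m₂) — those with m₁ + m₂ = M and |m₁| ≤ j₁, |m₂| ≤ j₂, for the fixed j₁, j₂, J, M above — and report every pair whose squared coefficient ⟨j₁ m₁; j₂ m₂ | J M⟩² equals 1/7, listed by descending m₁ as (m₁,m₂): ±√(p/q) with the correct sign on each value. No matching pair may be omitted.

(-1/2,3): +√(1/7)

Admissible pairs with m₁+m₂ = M = 5/2: (-1/2,3), (1/2,2)
  (m₁,m₂)=(1/2,2): CG² = 6/7, CG = +√(6/7)
  (m₁,m₂)=(-1/2,3): CG² = 1/7, CG = +√(1/7)   ← matches the target
Pairs with CG² = 1/7: (-1/2,3): +√(1/7)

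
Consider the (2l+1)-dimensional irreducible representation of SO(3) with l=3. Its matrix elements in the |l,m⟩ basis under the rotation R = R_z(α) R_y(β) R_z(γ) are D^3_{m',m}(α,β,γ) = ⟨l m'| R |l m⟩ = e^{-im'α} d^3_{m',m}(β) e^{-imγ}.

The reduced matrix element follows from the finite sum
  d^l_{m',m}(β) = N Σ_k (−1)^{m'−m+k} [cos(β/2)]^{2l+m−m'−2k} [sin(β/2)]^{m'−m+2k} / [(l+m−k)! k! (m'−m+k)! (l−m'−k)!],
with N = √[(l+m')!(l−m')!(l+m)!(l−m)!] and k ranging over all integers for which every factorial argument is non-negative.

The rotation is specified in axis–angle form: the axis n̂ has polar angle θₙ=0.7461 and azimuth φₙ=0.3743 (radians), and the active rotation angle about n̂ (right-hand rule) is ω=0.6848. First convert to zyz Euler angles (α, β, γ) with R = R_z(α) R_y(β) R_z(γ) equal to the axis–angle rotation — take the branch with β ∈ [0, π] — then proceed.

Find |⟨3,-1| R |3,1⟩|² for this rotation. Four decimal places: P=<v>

Axis–angle → zyz. n̂ = (sinθₙcosφₙ, sinθₙsinφₙ, cosθₙ) = (+0.631784, +0.248176, +0.734342), ω = 0.6848.
R = I cosω + sinω [n̂]ₓ + (1−cosω) n̂n̂ᵀ gives
  R = [+0.864536, -0.429135, +0.261574; +0.499834, +0.788432, -0.358527; -0.052377, +0.440703, +0.896124]
β = atan2(√(R₁₃²+R₂₃²), R₃₃) = 0.459840; α = atan2(R₂₃, R₁₃) mod 2π = 5.342694; γ = atan2(R₃₂, −R₃₁) mod 2π = 1.452501
D^3_{-1,1}(5.3427,0.4598,1.4525) = e^{-i·-1·5.3427}·d^3_{-1,1}(0.4598)·e^{-i·1·1.4525}. Compute d first:
c=cos(0.459840/2)=0.973685, s=sin(0.459840/2)=0.227900; N=√[2·24·24·2]=48.000000
The bounds max(0,m−m')=2 and min(l+m,l−m')=4 give 3 terms
  k=2: (−1)^0·48.0000/(8)·0.9737^4·0.2279^2 = +0.280099
  k=3: (−1)^1·48.0000/(6)·0.9737^2·0.2279^4 = -0.020460
  k=4: (−1)^2·48.0000/(48)·0.9737^0·0.2279^6 = +0.000140
d^3_{-1,1}(0.4598) = +0.280099 -0.020460 +0.000140 = +0.259779
|D^3_{-1,1}|² = |d^3_{-1,1}(β)|² = (+0.259779)² = 0.067485 (the z-rotation phases have unit modulus)

P=0.0675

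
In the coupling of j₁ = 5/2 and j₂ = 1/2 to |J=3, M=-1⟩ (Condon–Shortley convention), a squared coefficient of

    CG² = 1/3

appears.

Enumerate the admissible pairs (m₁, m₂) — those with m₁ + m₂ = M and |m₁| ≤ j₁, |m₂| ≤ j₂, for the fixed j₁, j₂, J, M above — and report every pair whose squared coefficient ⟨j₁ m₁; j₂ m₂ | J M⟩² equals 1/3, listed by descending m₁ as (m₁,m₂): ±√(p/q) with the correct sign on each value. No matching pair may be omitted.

Admissible pairs with m₁+m₂ = M = -1: (-3/2,1/2), (-1/2,-1/2)
  (m₁,m₂)=(-1/2,-1/2): CG² = 2/3, CG = +√(2/3)
  (m₁,m₂)=(-3/2,1/2): CG² = 1/3, CG = +√(1/3)   ← matches the target
Pairs with CG² = 1/3: (-3/2,1/2): +√(1/3)

(-3/2,1/2): +√(1/3)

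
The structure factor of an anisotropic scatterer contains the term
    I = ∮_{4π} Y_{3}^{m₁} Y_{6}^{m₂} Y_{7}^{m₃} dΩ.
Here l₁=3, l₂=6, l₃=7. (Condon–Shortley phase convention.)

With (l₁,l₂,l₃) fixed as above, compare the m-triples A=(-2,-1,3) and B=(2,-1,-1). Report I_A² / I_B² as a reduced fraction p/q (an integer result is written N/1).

Shared (l₁,l₂,l₃)=(3,6,7): N and (l;000)² cancel in I_A²/I_B².
A: Δ = 2!·4!·10!/17! = 1/2042040; Racah Σ t=1..2: t=1:−1/414720 t=2:+1/362880 = 1/2903040; ⇒ 3j(3 6 7; -2 -1 3)² = 25/68068, sgn +1
B: Δ = 2!·4!·10!/17! = 1/2042040; Racah Σ t=0..1: t=0:+1/172800 t=1:−1/414720 = 7/2073600; ⇒ 3j(3 6 7; 2 -1 -1)² = 343/29172, sgn +1
I_A²/I_B² = (25/68068)/(343/29172) = 75/2401

75/2401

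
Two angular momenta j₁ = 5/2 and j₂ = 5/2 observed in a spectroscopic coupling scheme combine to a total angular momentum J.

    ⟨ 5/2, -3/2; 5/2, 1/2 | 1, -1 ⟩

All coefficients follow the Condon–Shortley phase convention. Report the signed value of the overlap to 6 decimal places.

j₁+j₂−J=4  J+j₁−j₂=1  J−j₁+j₂=1  j₁+j₂+J+1=7
(j₁±m₁, j₂±m₂, J±M) = (1,4,3,2,0,2)
P² = 288/35
sum k=3..3:
  [3] −1/6 = -1/6
S = -1/6
C² = P²·S² = 8/35 ; C = -0.478091

-0.478091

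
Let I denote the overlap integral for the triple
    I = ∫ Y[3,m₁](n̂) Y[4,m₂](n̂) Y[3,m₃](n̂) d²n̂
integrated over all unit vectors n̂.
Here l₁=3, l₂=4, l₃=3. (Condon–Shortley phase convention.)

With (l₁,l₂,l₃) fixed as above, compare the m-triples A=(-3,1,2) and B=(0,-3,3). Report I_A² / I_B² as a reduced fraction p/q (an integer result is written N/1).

10/21

Same 3,4,3: normalisation and zero-m 3j drop out of the ratio.
A: Δ: 4! 2! 4! / 11! → 1/34650; sum: t=4:+1/288 = 1/288; 3j²(3 4 3; -3 1 2) = Δ·Π!·Σ² = 5/231  (sign -1)
B: Δ: 4! 2! 4! / 11! → 1/34650; sum: t=1:−1/288 = -1/288; 3j²(3 4 3; 0 -3 3) = Δ·Π!·Σ² = 1/22  (sign -1)
I_A²/I_B² = (5/231)/(1/22) = 10/21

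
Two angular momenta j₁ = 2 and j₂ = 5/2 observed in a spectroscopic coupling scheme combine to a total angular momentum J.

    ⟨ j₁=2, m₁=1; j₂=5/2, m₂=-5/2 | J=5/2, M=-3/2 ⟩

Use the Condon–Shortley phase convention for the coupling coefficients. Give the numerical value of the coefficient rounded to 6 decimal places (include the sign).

√[6·2!2!3!/8! · 3!1!0!5!1!4!] = √(432/7)
  +(−1)^0/∏(0,2,1,0,1,3)! = 1/12  (running 1/12)
⟨..|..⟩ = √(432/7)·(1/12) = +0.654654

+√(3/7) = +0.654654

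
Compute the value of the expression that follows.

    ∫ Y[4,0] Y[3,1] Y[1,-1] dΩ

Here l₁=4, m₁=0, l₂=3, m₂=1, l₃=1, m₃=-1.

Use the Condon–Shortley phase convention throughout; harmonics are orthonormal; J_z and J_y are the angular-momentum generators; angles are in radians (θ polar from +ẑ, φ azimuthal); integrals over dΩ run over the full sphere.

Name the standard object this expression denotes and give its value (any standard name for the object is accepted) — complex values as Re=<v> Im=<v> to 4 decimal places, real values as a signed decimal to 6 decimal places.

This is a Gaunt coefficient — the integral of a triple product of spherical harmonics over the sphere.
Rules hold: Σm=0, L=8 even, 1≤1≤7.
N = 9·7·3 = 189
Δ = 6!·2!·0!/9! = 1/252
Racah Σ t=3..3: t=3:−1/36 = -1/36
⇒ 3j(4 3 1; 0 0 0)² = 4/63, sgn +1
Racah Σ t=4..4: t=4:+1/96 = 1/96
⇒ 3j(4 3 1; 0 1 -1)² = 1/42, sgn +1
4πI² = N·(3j₀)²·(3jₘ)² = 2/7
I = +1·√(0.285714/4π) = 0.15078601

Gaunt coefficient, +0.150786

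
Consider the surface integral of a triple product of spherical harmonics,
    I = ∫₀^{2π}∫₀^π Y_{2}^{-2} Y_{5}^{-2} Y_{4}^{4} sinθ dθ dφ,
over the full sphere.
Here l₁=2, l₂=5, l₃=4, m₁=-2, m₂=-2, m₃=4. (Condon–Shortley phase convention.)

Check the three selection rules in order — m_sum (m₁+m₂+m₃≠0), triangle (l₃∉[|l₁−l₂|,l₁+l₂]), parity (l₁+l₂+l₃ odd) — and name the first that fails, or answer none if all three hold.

azimuthal sum: -2 − 2 + 4 = 0  ✓
3 ≤ 4 ≤ 7 (triangle on l)  ✓
L = 2 + 5 + 4 = 11 (odd)  ✗

parity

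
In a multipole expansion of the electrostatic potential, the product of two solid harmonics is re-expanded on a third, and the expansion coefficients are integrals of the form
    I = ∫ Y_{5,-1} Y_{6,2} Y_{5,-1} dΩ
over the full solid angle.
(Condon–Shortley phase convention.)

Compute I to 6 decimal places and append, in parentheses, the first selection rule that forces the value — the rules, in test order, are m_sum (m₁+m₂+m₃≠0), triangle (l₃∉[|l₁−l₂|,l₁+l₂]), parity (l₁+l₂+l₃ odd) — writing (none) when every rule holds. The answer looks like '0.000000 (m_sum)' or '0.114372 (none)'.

m-sum 0 ✓  L=16 even ✓  1≤5≤11 ✓
Π(2lᵢ+1) = 11×13×11 = 1573
triangle coeff Δ(5,6,5) = 1/28588560
Σ_t [1,5]: t=1:−1/345600 t=2:+1/13824 t=3:−1/5184 t=4:+1/13824 t=5:−1/345600 = -7/129600
(3j)²=80/7293 [(5 6 5; 0 0 0)], sign=+1
Σ_t [2,6]: t=2:+1/829440 t=3:−1/25920 t=4:+1/9216 t=5:−1/25920 t=6:+1/829440 = 7/207360
(3j)²=28/2431 [(5 6 5; -1 2 -1)], sign=+1
⇒ 4πI² = 2240/11271
I = (+1)√(2240/11271/(4π)) = 0.12575865
No selection rule forces the value: the integral is nonzero (none).

0.125759 (none)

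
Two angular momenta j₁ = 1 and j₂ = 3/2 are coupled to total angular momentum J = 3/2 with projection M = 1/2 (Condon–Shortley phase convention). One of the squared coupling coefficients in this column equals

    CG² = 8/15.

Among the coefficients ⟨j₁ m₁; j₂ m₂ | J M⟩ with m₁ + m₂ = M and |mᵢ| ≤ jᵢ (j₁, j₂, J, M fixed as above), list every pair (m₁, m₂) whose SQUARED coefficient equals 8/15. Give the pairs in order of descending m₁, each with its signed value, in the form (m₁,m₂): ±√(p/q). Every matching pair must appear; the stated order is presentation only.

Admissible pairs with m₁+m₂ = M = 1/2: (-1,3/2), (0,1/2), (1,-1/2)
  (m₁,m₂)=(1,-1/2): CG² = 8/15, CG = +√(8/15)   ← matches the target
  (m₁,m₂)=(0,1/2): CG² = 1/15, CG = −√(1/15)
  (m₁,m₂)=(-1,3/2): CG² = 2/5, CG = −√(2/5)
Pairs with CG² = 8/15: (1,-1/2): +√(8/15)

(1,-1/2): +√(8/15)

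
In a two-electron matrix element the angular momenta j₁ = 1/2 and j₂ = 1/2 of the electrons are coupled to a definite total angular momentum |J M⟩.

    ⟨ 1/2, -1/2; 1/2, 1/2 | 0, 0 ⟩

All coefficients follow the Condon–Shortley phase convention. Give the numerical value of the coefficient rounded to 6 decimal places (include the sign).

−√(1/2) = -0.707107

√[1·1!0!0!/2! · 0!1!1!0!0!0!] = √(1/2)
  +(−1)^1/∏(1,0,0,0,0,0)! = -1  (running -1)
⟨..|..⟩ = √(1/2)·(-1) = -0.707107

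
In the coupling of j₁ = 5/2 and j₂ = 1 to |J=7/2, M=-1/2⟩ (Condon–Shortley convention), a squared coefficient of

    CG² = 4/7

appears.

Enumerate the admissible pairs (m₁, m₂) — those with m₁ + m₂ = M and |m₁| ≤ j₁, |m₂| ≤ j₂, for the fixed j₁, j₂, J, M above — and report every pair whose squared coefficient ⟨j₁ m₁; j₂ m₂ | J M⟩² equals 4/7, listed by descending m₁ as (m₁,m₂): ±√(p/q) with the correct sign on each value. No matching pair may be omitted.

(-1/2,0): +√(4/7)

Admissible pairs with m₁+m₂ = M = -1/2: (-3/2,1), (-1/2,0), (1/2,-1)
  (m₁,m₂)=(1/2,-1): CG² = 2/7, CG = +√(2/7)
  (m₁,m₂)=(-1/2,0): CG² = 4/7, CG = +√(4/7)   ← matches the target
  (m₁,m₂)=(-3/2,1): CG² = 1/7, CG = +√(1/7)
Pairs with CG² = 4/7: (-1/2,0): +√(4/7)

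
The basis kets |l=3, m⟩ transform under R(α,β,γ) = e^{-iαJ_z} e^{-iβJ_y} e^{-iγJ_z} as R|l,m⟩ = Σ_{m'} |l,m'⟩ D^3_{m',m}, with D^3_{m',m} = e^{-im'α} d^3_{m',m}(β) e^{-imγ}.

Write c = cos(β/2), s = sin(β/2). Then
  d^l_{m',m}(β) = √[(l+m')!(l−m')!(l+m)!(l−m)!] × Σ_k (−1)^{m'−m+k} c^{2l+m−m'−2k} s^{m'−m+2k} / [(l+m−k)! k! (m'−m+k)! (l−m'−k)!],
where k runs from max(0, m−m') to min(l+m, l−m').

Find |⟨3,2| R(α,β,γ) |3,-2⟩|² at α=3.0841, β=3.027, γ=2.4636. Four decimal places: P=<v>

P=0.9485

Split into d^3_{2,-2}(β=3.0270) × two z-phases.
With c≡cos(β/2)=0.057265 and s≡sin(β/2)=0.998359, N=[120·1·1·120]^{1/2}=120.000000
The bounds max(0,m−m')=0 and min(l+m,l−m')=1 give 2 terms
  k=0: (−1)^4·120.0000/(24)·0.0573^2·0.9984^4 = +0.016289
  k=1: (−1)^5·120.0000/(120)·0.0573^0·0.9984^6 = -0.990194
d^3_{2,-2}(3.0270) = +0.016289 -0.990194 = -0.973905
|D^3_{2,-2}|² = |d^3_{2,-2}(β)|² = (-0.973905)² = 0.948492 (the z-rotation phases have unit modulus)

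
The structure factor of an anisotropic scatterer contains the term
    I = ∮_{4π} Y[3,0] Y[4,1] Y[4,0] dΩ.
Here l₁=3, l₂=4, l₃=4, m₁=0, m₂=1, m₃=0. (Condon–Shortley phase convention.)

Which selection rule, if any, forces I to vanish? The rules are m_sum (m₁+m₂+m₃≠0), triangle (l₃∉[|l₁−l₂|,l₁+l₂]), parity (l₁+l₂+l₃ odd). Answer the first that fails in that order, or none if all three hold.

m₁+m₂+m₃ = 0 + 1 + 0 = 1  ✗
triangle: |3−4|=1 ≤ l₃=4 ≤ 3+4=7
parity: l₁+l₂+l₃ = 11 is odd

m_sum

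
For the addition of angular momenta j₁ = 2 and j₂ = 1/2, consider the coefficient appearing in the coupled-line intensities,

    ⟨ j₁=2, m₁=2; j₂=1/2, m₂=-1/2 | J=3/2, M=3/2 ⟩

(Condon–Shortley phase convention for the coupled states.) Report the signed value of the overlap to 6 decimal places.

+√(4/5) ≈ +0.894427

triangle: 1!·3!·0!/5! = 6/120
(j±m)!: 4!·0!·0!·1!·3!·0! = 144
prefactor² = (2J+1)·Δ·N² = 144/5
  k=0: +1/(0!·1!·0!·0!·3!·0!) = 1/6
Σ = 1/6  ⇒  CG² = 144/5·(1/6)² = 4/5
CG = +√(4/5) = +0.894427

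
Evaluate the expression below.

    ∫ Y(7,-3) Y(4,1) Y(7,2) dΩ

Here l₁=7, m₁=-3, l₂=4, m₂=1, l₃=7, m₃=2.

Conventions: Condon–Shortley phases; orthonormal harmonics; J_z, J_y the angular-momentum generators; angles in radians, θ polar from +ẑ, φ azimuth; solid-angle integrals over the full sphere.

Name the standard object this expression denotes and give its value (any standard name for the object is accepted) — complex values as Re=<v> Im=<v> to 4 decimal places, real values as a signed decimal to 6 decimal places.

This is a Gaunt coefficient — the integral of a triple product of spherical harmonics over the sphere.
Checks pass: Σm=0; 18 even; l₃=7∈[3,11].
(2·7+1)(2·4+1)(2·7+1) = 2025
Δ: 4! 10! 4! / 19! → 1/58198140
sum: t=0:+1/17418240 t=1:−1/622080 t=2:+1/230400 t=3:−1/622080 t=4:+1/17418240 = 1/806400
3j²(7 4 7; 0 0 0) = Δ·Π!·Σ² = 2268/230945  (sign -1)
sum: t=1:−1/52254720 t=2:+1/1935360 t=3:−1/725760 t=4:+1/2488320 = -5/10450944
3j²(7 4 7; -3 1 2) = Δ·Π!·Σ² = 31250/2909907  (sign +1)
combine: 4πI² = 2025·2268/230945·31250/2909907 = 455625000/2133423721
take √, sign -1: I = -0.13036478

Gaunt coefficient, -0.130365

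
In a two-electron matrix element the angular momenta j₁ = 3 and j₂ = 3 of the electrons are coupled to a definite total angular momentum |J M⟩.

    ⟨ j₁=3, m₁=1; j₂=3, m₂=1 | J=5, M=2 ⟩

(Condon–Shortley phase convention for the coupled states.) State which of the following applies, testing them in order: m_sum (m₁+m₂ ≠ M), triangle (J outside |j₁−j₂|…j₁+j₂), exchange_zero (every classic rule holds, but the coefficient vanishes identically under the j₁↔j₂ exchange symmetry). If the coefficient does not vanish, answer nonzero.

exchange_zero

m-sum: m₁+m₂ = 1+1 = 2, M = 2  ✓
triangle: |j₁−j₂| = 0 ≤ J = 5 ≤ j₁+j₂ = 6  ✓
exchange: j₁=j₂ and m₁=m₂, and (−1)^(j₁+j₂−J) = (−1)^1 = −1 forces ⟨j₁m₁;j₂m₂|JM⟩ = −⟨j₂m₂;j₁m₁|JM⟩ = −⟨j₁m₁;j₂m₂|JM⟩ ⇒ the coefficient vanishes identically
Racah sum check: Σ_k collapses to 0 ⇒ CG = 0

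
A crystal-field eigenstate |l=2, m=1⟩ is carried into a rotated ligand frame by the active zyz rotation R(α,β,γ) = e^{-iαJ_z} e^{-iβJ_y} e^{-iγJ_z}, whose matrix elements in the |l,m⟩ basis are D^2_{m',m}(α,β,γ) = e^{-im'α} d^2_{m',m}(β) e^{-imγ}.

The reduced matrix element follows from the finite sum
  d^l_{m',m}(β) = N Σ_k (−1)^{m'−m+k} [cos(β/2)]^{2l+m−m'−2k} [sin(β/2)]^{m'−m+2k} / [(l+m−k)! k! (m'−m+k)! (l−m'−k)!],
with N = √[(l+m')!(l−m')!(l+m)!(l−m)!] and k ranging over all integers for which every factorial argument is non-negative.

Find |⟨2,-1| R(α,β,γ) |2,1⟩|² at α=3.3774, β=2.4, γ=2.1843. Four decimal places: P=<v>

P=0.1701

First d^2_{-1,1}(β=2.4000), then the phase factors e^{-i(-1)α} and e^{-i(1)γ}:
c=cos(2.400000/2)=0.362358, s=sin(2.400000/2)=0.932039; N=√[1·6·6·1]=6.000000
Admissible k: 2..3 (factorial args all ≥0)
  k=2: (−1)^0·6.0000/(2)·0.3624^2·0.9320^2 = +0.342188
  k=3: (−1)^1·6.0000/(6)·0.3624^0·0.9320^4 = -0.754634
d^2_{-1,1}(2.4000) = +0.342188 -0.754634 = -0.412446
|D^2_{-1,1}|² = |d^2_{-1,1}(β)|² = (-0.412446)² = 0.170112 (the z-rotation phases have unit modulus)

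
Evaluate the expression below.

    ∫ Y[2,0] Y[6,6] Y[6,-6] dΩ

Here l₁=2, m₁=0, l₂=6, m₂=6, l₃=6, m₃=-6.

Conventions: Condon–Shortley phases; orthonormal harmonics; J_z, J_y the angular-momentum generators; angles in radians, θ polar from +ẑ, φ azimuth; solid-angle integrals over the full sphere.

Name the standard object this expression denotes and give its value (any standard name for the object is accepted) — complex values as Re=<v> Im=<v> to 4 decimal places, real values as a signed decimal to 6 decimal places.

Gaunt coefficient, -0.252313

This is a Gaunt coefficient — the integral of a triple product of spherical harmonics over the sphere.
Checks pass: Σm=0; 14 even; l₃=6∈[4,8].
(2·2+1)(2·6+1)(2·6+1) = 845
Δ: 2! 2! 10! / 15! → 1/90090
sum: t=0:+1/69120 t=1:−1/14400 t=2:+1/69120 = -7/172800
3j²(2 6 6; 0 0 0) = Δ·Π!·Σ² = 14/715  (sign -1)
sum: t=2:+1/14515200 = 1/14515200
3j²(2 6 6; 0 6 -6) = Δ·Π!·Σ² = 22/455  (sign +1)
combine: 4πI² = 845·14/715·22/455 = 4/5
take √, sign -1: I = -0.25231325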